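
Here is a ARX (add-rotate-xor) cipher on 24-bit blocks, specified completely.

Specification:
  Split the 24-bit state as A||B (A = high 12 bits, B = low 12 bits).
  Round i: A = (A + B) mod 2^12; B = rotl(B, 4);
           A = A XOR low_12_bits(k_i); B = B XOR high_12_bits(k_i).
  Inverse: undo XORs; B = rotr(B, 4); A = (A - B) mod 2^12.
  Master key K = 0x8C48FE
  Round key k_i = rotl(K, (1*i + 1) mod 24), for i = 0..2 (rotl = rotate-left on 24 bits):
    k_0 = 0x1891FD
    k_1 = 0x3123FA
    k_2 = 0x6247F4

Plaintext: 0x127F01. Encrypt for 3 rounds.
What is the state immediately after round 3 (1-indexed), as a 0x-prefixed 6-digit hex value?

s_0 = plaintext = 0x127F01
s_1 = Round(s_0, k_0) = 0x1D5196
s_2 = Round(s_1, k_1) = 0x091A73
s_3 = Round(s_2, k_2) = 0xCF011E

0xCF011E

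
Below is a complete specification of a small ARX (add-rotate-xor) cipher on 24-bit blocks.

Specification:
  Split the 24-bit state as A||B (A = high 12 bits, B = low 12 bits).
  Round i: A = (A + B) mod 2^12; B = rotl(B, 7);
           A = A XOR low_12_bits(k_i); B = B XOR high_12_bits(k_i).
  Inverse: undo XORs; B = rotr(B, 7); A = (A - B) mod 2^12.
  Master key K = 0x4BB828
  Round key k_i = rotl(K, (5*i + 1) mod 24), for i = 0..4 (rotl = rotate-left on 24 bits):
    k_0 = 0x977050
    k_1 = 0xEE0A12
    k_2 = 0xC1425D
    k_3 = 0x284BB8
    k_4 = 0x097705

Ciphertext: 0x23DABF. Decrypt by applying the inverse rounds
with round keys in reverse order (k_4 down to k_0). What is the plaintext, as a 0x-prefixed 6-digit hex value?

s_0 = ciphertext = 0x23DABF
s_1 = InvRound(s_0, k_4) = 0x024514
s_2 = InvRound(s_1, k_3) = 0x98D20F
s_3 = InvRound(s_2, k_2) = 0x85437C
s_4 = InvRound(s_3, k_1) = 0xEAB39B
s_5 = InvRound(s_4, k_0) = 0x166D95

0x166D95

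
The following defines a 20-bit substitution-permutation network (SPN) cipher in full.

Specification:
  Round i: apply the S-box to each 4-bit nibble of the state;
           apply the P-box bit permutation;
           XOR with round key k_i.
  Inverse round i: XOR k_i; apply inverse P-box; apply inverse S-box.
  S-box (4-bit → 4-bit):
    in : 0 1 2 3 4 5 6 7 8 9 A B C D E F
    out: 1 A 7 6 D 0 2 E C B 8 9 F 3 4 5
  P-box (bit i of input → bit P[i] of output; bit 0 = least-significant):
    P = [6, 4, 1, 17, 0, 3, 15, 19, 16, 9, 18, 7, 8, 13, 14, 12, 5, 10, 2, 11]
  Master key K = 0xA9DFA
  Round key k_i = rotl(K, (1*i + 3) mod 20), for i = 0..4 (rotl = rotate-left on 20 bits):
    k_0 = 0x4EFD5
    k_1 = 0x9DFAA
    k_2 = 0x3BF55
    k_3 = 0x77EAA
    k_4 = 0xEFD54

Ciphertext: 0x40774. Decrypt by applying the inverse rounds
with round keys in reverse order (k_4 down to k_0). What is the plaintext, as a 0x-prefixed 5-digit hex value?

0x1D7D7

s_0 = ciphertext = 0x40774
s_1 = InvRound(s_0, k_4) = 0xB768A
s_2 = InvRound(s_1, k_3) = 0xB5EA5
s_3 = InvRound(s_2, k_2) = 0x02A8D
s_4 = InvRound(s_3, k_1) = 0x2C04E
s_5 = InvRound(s_4, k_0) = 0x1D7D7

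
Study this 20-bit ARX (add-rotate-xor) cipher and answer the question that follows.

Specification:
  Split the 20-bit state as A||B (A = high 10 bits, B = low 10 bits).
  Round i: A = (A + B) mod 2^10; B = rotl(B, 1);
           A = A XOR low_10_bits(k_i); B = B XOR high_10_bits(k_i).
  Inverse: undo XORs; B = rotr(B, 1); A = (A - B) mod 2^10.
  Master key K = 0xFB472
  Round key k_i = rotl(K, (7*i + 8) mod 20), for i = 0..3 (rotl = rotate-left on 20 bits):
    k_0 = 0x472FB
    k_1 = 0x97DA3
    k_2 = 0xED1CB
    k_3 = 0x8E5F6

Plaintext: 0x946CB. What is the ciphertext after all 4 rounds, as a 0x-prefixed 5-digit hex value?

s_0 = plaintext = 0x946CB
s_1 = Round(s_0, k_0) = 0xF9C8B
s_2 = Round(s_1, k_1) = 0x74749
s_3 = Round(s_2, k_2) = 0x34527
s_4 = Round(s_3, k_3) = 0x03877

0x03877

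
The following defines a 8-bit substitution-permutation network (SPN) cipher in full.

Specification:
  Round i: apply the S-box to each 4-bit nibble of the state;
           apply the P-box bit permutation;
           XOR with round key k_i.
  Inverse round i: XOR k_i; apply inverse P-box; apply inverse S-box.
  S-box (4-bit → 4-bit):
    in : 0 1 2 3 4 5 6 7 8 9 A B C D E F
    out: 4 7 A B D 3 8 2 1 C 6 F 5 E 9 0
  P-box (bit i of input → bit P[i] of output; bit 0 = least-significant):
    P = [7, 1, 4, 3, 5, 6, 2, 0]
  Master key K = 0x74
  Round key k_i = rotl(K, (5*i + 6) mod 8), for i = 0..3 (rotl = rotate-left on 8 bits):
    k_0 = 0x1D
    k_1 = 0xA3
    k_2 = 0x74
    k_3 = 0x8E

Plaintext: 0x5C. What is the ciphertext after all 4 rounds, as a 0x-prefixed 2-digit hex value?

s_0 = plaintext = 0x5C
s_1 = Round(s_0, k_0) = 0xED
s_2 = Round(s_1, k_1) = 0x98
s_3 = Round(s_2, k_2) = 0xF1
s_4 = Round(s_3, k_3) = 0x1C

0x1C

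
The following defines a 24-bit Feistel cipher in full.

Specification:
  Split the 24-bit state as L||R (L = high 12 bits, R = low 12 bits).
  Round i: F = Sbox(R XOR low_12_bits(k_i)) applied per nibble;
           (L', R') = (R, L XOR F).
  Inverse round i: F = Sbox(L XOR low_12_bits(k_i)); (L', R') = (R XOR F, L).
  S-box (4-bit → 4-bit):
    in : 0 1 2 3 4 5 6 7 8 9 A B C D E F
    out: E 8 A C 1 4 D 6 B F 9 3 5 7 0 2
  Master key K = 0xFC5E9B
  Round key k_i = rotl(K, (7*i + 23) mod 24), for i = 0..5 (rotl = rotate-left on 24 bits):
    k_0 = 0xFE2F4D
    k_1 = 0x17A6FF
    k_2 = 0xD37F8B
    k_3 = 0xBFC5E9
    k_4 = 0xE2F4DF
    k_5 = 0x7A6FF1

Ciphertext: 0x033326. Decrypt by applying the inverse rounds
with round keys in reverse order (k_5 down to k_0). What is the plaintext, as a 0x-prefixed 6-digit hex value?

0x87AB2E

s_0 = ciphertext = 0x033326
s_1 = InvRound(s_0, k_5) = 0x17C033
s_2 = InvRound(s_1, k_4) = 0x4AF17C
s_3 = InvRound(s_2, k_3) = 0x9614AF
s_4 = InvRound(s_3, k_2) = 0x9A6961
s_5 = InvRound(s_4, k_1) = 0xB2E9A6
s_6 = InvRound(s_5, k_0) = 0x87AB2E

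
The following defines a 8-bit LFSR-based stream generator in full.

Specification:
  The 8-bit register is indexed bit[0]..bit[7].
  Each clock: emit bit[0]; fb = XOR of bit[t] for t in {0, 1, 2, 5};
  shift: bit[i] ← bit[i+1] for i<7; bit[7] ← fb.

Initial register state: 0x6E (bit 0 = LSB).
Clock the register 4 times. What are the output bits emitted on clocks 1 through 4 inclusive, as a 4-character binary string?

0111

reg_0 = 0x6E
clock 1: out=0, reg = 0xB7
clock 2: out=1, reg = 0x5B
clock 3: out=1, reg = 0x2D
clock 4: out=1, reg = 0x96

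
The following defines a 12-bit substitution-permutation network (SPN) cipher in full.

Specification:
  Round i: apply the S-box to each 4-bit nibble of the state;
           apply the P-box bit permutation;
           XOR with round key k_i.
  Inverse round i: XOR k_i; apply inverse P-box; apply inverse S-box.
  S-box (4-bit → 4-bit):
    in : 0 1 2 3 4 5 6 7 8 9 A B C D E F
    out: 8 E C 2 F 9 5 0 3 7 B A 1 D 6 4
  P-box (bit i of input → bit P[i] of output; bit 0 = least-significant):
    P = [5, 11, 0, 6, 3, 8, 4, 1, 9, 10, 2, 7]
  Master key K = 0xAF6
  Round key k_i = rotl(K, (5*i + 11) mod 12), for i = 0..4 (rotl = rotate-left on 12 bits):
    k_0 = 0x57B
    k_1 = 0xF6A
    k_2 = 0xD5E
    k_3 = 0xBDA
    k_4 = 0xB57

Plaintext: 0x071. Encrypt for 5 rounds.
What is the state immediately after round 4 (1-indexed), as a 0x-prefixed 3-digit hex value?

s_0 = plaintext = 0x071
s_1 = Round(s_0, k_0) = 0xDBA
s_2 = Round(s_1, k_1) = 0x48C
s_3 = Round(s_2, k_2) = 0xAF2
s_4 = Round(s_3, k_3) = 0xD0B
s_5 = Round(s_4, k_4) = 0x191

0xD0B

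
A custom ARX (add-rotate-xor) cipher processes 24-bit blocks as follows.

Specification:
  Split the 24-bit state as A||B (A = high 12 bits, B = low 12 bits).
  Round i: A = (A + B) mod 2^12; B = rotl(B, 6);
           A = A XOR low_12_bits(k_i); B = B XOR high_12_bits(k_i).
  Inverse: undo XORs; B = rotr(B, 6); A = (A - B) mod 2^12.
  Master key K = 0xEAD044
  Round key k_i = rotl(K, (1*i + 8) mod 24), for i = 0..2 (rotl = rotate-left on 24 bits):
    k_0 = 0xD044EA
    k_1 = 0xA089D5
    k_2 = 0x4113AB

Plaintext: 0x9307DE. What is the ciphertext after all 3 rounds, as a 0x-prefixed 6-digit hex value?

0x527CA2

s_0 = plaintext = 0x9307DE
s_1 = Round(s_0, k_0) = 0x5E4A9B
s_2 = Round(s_1, k_1) = 0x9AACE2
s_3 = Round(s_2, k_2) = 0x527CA2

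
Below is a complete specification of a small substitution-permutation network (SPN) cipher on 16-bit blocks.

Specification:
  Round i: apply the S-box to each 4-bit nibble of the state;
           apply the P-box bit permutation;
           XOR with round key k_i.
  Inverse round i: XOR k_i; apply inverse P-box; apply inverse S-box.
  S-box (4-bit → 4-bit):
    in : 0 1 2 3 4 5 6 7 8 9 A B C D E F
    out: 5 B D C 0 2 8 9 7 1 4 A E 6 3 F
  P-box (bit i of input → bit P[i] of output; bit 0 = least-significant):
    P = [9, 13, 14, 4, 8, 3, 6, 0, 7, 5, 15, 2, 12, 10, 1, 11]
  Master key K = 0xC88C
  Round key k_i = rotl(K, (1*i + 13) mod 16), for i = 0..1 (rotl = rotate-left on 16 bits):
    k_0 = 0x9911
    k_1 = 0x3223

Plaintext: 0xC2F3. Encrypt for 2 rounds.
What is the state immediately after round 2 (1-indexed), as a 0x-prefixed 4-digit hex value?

s_0 = plaintext = 0xC2F3
s_1 = Round(s_0, k_0) = 0x54CE
s_2 = Round(s_1, k_1) = 0x146A

0x146A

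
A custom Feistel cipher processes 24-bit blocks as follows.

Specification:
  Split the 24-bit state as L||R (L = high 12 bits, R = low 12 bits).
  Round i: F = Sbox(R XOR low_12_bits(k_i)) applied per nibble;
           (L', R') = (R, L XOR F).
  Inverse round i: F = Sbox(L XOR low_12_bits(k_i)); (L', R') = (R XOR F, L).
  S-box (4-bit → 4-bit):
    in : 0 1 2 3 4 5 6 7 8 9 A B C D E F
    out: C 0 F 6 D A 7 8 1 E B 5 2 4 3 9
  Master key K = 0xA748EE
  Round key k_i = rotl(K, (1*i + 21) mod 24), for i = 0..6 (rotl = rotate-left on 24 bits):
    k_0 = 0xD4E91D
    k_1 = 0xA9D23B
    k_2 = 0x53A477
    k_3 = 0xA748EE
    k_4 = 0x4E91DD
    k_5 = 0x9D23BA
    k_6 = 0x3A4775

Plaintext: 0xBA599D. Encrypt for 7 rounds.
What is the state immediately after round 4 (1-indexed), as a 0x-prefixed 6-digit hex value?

s_0 = plaintext = 0xBA599D
s_1 = Round(s_0, k_0) = 0x99D7B9
s_2 = Round(s_1, k_1) = 0x7B9382
s_3 = Round(s_2, k_2) = 0x382F23
s_4 = Round(s_3, k_3) = 0xF23BA6
s_5 = Round(s_4, k_4) = 0xBA64A6
s_6 = Round(s_5, k_5) = 0x4A63A4
s_7 = Round(s_6, k_6) = 0x3A49E6

0xF23BA6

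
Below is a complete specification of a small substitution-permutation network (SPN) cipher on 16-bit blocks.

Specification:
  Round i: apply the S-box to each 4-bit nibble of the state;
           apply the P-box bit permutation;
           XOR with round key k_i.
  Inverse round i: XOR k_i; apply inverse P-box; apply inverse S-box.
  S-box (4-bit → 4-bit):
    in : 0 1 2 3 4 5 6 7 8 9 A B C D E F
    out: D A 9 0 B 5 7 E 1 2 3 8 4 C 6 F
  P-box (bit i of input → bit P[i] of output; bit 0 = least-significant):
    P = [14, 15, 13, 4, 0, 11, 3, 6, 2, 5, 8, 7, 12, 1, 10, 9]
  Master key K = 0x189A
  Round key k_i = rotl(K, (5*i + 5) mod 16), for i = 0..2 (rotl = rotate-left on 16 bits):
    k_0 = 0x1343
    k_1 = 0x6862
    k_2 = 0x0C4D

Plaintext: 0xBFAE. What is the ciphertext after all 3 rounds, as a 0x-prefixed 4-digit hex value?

0xB4C0

s_0 = plaintext = 0xBFAE
s_1 = Round(s_0, k_0) = 0xB8E6
s_2 = Round(s_1, k_1) = 0x826E
s_3 = Round(s_2, k_2) = 0xB4C0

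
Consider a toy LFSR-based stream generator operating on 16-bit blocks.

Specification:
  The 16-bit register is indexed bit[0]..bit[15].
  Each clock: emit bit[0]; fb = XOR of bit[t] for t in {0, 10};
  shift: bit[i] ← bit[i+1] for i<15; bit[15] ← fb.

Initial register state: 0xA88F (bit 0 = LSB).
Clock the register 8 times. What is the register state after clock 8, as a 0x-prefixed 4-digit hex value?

reg_0 = 0xA88F
clock 1: out=1, reg = 0xD447
clock 2: out=1, reg = 0x6A23
clock 3: out=1, reg = 0xB511
clock 4: out=1, reg = 0x5A88
clock 5: out=0, reg = 0x2D44
clock 6: out=0, reg = 0x96A2
clock 7: out=0, reg = 0xCB51
clock 8: out=1, reg = 0xE5A8

0xE5A8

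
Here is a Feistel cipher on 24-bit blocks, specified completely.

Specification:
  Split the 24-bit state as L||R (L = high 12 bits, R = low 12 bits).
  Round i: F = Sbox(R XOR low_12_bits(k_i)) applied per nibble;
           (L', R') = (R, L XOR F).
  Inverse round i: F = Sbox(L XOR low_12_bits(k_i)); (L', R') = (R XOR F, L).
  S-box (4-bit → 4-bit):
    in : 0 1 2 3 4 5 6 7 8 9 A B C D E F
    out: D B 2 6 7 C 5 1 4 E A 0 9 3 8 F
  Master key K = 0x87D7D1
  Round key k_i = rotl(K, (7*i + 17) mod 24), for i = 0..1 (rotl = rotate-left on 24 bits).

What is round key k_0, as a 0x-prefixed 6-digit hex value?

0xA30FAF

K = 0x87D7D1
k_0 = rotl(K, (7*0+17) mod 24) = rotl(K, 17) = 0xA30FAF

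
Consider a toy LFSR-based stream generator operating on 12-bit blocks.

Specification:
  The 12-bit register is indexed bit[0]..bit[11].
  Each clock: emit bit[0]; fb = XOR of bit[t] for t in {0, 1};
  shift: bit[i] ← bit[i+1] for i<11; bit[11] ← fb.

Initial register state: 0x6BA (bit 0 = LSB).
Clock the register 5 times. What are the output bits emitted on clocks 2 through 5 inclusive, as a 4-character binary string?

reg_0 = 0x6BA
clock 1: out=0, reg = 0xB5D
clock 2: out=1, reg = 0xDAE
clock 3: out=0, reg = 0xED7
clock 4: out=1, reg = 0x76B
clock 5: out=1, reg = 0x3B5

1011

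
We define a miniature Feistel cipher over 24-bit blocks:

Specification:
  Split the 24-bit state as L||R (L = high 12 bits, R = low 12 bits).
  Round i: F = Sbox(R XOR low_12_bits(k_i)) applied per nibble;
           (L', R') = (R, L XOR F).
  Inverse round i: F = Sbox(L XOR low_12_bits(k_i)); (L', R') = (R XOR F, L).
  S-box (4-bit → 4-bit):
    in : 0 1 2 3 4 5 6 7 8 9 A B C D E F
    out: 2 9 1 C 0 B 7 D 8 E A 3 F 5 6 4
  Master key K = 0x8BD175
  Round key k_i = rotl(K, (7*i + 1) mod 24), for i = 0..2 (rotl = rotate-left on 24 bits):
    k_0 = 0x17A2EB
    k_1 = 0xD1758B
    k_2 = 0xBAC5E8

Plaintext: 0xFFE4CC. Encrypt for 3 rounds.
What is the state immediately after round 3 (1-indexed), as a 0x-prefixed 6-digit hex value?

0x1B485C

s_0 = plaintext = 0xFFE4CC
s_1 = Round(s_0, k_0) = 0x4CC8E3
s_2 = Round(s_1, k_1) = 0x8E31B4
s_3 = Round(s_2, k_2) = 0x1B485C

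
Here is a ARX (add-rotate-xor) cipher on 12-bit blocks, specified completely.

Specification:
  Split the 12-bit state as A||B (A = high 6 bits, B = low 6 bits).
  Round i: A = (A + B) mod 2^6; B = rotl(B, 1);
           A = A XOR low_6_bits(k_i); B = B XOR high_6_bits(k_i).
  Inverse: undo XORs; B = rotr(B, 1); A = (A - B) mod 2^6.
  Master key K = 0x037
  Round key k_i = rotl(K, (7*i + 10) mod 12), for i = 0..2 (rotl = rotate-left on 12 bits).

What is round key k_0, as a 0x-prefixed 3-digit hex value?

0xC0D

K = 0x037
k_0 = rotl(K, (7*0+10) mod 12) = rotl(K, 10) = 0xC0D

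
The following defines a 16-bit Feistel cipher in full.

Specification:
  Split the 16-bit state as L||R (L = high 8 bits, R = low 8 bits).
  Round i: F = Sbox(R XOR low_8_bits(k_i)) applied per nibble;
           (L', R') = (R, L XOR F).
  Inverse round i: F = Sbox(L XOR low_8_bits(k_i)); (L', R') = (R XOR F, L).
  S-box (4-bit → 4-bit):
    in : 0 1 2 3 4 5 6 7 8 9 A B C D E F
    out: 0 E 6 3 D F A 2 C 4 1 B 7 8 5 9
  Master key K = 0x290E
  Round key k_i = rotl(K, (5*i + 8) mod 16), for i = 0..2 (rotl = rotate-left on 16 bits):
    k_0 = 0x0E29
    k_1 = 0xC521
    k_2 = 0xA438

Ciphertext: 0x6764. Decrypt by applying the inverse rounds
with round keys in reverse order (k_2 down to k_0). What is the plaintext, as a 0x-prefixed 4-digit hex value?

0x09D0

s_0 = ciphertext = 0x6764
s_1 = InvRound(s_0, k_2) = 0x9D67
s_2 = InvRound(s_1, k_1) = 0xD09D
s_3 = InvRound(s_2, k_0) = 0x09D0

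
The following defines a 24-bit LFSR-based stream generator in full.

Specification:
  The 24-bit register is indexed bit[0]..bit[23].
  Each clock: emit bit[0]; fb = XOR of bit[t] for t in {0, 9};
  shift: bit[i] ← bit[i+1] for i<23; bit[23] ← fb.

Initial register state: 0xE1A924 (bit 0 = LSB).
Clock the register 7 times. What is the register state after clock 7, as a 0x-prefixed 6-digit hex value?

reg_0 = 0xE1A924
clock 1: out=0, reg = 0x70D492
clock 2: out=0, reg = 0x386A49
clock 3: out=1, reg = 0x1C3524
clock 4: out=0, reg = 0x0E1A92
clock 5: out=0, reg = 0x870D49
clock 6: out=1, reg = 0xC386A4
clock 7: out=0, reg = 0xE1C352

0xE1C352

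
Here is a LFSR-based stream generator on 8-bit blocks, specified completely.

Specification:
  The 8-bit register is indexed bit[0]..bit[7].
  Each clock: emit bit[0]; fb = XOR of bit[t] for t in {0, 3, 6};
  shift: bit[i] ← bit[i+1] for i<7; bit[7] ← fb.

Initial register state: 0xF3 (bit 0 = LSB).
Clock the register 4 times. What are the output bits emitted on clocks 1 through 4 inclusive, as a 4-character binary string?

reg_0 = 0xF3
clock 1: out=1, reg = 0x79
clock 2: out=1, reg = 0xBC
clock 3: out=0, reg = 0xDE
clock 4: out=0, reg = 0x6F

1100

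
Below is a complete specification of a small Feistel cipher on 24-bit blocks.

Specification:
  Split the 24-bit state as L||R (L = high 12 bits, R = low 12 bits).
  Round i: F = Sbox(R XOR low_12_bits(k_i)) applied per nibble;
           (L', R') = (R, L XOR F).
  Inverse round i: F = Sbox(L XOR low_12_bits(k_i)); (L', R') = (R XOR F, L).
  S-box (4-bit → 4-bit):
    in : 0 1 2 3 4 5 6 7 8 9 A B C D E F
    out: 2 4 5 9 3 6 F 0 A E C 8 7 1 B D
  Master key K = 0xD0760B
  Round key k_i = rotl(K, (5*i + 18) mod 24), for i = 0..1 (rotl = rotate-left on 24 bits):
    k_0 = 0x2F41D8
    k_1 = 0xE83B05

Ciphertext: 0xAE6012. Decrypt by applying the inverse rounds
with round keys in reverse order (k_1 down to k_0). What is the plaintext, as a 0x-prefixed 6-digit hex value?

0xCEF4AB

s_0 = ciphertext = 0xAE6012
s_1 = InvRound(s_0, k_1) = 0x4ABAE6
s_2 = InvRound(s_1, k_0) = 0xCEF4AB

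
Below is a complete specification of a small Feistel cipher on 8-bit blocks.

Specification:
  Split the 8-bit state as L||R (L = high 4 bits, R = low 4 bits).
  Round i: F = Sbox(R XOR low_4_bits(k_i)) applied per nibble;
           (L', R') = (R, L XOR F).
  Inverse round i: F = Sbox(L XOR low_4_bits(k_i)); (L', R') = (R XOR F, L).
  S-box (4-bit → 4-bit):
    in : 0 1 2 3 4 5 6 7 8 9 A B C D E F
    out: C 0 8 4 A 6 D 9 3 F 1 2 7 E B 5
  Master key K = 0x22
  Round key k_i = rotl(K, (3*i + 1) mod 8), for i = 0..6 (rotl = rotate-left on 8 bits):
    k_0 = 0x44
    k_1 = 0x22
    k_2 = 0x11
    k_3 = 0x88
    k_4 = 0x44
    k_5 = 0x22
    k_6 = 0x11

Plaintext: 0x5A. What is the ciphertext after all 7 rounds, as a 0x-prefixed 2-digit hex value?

s_0 = plaintext = 0x5A
s_1 = Round(s_0, k_0) = 0xAE
s_2 = Round(s_1, k_1) = 0xED
s_3 = Round(s_2, k_2) = 0xD9
s_4 = Round(s_3, k_3) = 0x9D
s_5 = Round(s_4, k_4) = 0xD6
s_6 = Round(s_5, k_5) = 0x67
s_7 = Round(s_6, k_6) = 0x7B

0x7B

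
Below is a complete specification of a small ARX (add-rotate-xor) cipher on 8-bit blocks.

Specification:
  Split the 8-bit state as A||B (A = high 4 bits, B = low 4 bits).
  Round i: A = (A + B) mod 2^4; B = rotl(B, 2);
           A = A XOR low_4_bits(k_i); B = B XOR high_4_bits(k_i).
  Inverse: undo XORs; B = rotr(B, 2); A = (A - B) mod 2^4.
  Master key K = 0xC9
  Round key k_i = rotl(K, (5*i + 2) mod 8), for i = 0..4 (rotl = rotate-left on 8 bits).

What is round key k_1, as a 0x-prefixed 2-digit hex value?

K = 0xC9
k_0 = rotl(K, (5*0+2) mod 8) = rotl(K, 2) = 0x27
k_1 = rotl(K, (5*1+2) mod 8) = rotl(K, 7) = 0xE4

0xE4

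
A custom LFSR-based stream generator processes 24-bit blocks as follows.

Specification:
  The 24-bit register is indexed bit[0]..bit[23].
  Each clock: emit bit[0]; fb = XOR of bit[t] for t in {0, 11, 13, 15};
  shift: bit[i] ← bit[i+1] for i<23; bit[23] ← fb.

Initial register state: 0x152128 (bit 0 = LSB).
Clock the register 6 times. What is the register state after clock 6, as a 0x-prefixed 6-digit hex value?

reg_0 = 0x152128
clock 1: out=0, reg = 0x8A9094
clock 2: out=0, reg = 0xC5484A
clock 3: out=0, reg = 0xE2A425
clock 4: out=1, reg = 0xF15212
clock 5: out=0, reg = 0x78A909
clock 6: out=1, reg = 0x3C5484

0x3C5484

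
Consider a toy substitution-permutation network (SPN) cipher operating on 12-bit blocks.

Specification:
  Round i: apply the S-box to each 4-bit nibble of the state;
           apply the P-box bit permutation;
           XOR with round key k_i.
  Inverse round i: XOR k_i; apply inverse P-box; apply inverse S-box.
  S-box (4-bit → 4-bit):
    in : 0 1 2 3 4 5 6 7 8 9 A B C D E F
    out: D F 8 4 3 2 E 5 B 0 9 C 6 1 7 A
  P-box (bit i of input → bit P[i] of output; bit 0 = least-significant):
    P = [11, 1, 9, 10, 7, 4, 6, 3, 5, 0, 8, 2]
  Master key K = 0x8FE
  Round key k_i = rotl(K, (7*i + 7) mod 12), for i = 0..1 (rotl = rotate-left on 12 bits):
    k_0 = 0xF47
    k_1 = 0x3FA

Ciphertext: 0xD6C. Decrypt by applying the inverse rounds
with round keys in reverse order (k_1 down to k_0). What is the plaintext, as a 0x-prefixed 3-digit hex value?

s_0 = ciphertext = 0xD6C
s_1 = InvRound(s_0, k_1) = 0x241
s_2 = InvRound(s_1, k_0) = 0xB98

0xB98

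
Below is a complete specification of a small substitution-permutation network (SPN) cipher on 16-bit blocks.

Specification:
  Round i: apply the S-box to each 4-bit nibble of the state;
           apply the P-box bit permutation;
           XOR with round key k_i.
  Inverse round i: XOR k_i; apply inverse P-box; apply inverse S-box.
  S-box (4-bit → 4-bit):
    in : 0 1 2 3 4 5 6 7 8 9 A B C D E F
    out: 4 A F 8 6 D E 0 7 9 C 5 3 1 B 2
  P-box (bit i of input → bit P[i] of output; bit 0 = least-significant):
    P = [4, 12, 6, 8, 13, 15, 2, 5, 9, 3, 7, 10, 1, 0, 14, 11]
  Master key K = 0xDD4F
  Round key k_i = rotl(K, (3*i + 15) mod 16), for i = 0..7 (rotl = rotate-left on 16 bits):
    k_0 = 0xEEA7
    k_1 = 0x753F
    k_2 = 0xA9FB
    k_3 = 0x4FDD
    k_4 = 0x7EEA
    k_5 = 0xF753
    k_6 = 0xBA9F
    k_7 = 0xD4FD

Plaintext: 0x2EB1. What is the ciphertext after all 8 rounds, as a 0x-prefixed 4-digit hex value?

s_0 = plaintext = 0x2EB1
s_1 = Round(s_0, k_0) = 0x91A8
s_2 = Round(s_1, k_1) = 0x6941
s_3 = Round(s_2, k_2) = 0x76FE
s_4 = Round(s_3, k_3) = 0xDA45
s_5 = Round(s_4, k_4) = 0xFB3C
s_6 = Round(s_5, k_5) = 0xE5E2
s_7 = Round(s_6, k_6) = 0x056C
s_8 = Round(s_7, k_7) = 0x0249

0x0249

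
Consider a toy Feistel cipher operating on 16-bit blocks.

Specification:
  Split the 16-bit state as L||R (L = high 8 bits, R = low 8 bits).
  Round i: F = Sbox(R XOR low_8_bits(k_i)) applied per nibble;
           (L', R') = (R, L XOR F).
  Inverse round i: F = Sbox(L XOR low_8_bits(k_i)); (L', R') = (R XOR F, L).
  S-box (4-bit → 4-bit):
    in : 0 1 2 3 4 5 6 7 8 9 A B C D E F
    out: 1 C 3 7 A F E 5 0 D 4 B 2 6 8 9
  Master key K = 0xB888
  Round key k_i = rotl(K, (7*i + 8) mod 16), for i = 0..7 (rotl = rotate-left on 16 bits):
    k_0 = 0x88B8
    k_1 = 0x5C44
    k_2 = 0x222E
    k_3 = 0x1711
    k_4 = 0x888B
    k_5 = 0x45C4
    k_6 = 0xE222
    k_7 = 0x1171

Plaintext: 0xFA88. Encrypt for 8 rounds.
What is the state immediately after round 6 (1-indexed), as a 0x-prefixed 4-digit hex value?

s_0 = plaintext = 0xFA88
s_1 = Round(s_0, k_0) = 0x888B
s_2 = Round(s_1, k_1) = 0x8BA1
s_3 = Round(s_2, k_2) = 0xA182
s_4 = Round(s_3, k_3) = 0x8276
s_5 = Round(s_4, k_4) = 0x7614
s_6 = Round(s_5, k_5) = 0x1417
s_7 = Round(s_6, k_6) = 0x176B
s_8 = Round(s_7, k_7) = 0x6BD3

0x1417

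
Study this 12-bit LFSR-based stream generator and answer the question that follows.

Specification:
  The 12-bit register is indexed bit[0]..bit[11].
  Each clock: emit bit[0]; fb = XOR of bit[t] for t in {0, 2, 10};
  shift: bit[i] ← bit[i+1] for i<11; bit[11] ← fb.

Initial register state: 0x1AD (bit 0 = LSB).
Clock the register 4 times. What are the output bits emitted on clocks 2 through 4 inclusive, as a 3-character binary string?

011

reg_0 = 0x1AD
clock 1: out=1, reg = 0x0D6
clock 2: out=0, reg = 0x86B
clock 3: out=1, reg = 0xC35
clock 4: out=1, reg = 0xE1A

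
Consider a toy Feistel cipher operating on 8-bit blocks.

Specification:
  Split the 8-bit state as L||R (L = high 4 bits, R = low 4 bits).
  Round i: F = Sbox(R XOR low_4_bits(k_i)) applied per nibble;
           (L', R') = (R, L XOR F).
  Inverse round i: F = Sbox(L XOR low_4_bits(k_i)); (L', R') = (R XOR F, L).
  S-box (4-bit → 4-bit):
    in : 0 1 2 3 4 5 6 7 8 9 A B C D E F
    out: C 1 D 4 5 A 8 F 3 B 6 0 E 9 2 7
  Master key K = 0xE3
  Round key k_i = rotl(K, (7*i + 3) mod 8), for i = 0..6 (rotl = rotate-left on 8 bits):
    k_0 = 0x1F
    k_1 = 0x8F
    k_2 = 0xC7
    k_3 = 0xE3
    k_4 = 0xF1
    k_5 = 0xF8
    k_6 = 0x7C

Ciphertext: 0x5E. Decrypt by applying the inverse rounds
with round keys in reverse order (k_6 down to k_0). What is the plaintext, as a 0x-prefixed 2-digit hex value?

s_0 = ciphertext = 0x5E
s_1 = InvRound(s_0, k_6) = 0x55
s_2 = InvRound(s_1, k_5) = 0xC5
s_3 = InvRound(s_2, k_4) = 0xCC
s_4 = InvRound(s_3, k_3) = 0xBC
s_5 = InvRound(s_4, k_2) = 0x2B
s_6 = InvRound(s_5, k_1) = 0x22
s_7 = InvRound(s_6, k_0) = 0xB2

0xB2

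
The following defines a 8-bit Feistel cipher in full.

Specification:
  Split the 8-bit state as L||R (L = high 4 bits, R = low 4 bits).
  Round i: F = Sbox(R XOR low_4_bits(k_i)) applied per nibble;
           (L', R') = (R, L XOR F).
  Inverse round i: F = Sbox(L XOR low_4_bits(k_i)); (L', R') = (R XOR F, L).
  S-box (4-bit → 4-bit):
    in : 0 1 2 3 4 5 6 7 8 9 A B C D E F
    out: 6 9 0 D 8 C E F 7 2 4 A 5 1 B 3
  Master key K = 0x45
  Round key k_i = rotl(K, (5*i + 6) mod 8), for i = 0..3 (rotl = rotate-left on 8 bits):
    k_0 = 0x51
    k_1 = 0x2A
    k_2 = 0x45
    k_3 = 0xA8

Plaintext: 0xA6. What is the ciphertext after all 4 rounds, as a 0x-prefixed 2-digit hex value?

s_0 = plaintext = 0xA6
s_1 = Round(s_0, k_0) = 0x65
s_2 = Round(s_1, k_1) = 0x55
s_3 = Round(s_2, k_2) = 0x53
s_4 = Round(s_3, k_3) = 0x3F

0x3F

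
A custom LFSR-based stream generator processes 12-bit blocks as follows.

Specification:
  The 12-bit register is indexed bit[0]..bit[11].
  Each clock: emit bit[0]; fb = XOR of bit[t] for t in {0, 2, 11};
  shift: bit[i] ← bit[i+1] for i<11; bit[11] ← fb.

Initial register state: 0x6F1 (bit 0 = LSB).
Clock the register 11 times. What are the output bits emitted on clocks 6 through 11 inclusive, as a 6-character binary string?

reg_0 = 0x6F1
clock 1: out=1, reg = 0xB78
clock 2: out=0, reg = 0xDBC
clock 3: out=0, reg = 0x6DE
clock 4: out=0, reg = 0xB6F
clock 5: out=1, reg = 0xDB7
clock 6: out=1, reg = 0xEDB
clock 7: out=1, reg = 0x76D
clock 8: out=1, reg = 0x3B6
clock 9: out=0, reg = 0x9DB
clock 10: out=1, reg = 0x4ED
clock 11: out=1, reg = 0x276

111011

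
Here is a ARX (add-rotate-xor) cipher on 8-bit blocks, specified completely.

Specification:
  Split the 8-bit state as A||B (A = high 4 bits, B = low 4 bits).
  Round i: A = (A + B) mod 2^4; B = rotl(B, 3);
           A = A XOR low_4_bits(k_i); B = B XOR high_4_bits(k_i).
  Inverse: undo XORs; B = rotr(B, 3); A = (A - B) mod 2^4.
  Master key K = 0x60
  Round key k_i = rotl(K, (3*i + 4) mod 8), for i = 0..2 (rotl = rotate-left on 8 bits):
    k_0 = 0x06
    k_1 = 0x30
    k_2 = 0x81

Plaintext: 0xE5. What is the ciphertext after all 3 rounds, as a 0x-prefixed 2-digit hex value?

0x4B

s_0 = plaintext = 0xE5
s_1 = Round(s_0, k_0) = 0x5A
s_2 = Round(s_1, k_1) = 0xF6
s_3 = Round(s_2, k_2) = 0x4B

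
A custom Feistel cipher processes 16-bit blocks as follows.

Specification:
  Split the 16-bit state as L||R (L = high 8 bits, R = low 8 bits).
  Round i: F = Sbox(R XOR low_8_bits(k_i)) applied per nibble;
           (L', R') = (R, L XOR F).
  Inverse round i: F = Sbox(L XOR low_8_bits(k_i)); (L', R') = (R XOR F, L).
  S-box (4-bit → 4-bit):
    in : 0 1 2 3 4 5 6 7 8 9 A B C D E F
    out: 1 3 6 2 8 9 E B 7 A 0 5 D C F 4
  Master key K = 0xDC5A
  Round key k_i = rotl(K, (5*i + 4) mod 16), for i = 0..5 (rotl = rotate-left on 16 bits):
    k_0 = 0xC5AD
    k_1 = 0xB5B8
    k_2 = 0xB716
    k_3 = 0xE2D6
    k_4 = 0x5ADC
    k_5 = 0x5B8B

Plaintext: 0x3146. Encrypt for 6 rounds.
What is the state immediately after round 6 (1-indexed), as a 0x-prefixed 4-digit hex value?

0xFFBC

s_0 = plaintext = 0x3146
s_1 = Round(s_0, k_0) = 0x46C4
s_2 = Round(s_1, k_1) = 0xC4FB
s_3 = Round(s_2, k_2) = 0xFB38
s_4 = Round(s_3, k_3) = 0x3804
s_5 = Round(s_4, k_4) = 0x04FF
s_6 = Round(s_5, k_5) = 0xFFBC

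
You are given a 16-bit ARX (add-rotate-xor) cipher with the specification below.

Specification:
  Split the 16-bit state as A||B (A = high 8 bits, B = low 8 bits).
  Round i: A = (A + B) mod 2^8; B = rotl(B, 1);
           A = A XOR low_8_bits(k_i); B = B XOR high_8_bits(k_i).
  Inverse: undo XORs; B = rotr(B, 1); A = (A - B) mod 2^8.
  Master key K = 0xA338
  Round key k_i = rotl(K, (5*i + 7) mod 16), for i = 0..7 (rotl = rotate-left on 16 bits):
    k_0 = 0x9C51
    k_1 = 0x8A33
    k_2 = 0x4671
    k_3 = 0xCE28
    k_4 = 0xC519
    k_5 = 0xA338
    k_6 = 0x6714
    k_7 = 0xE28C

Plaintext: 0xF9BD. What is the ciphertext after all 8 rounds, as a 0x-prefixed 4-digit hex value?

s_0 = plaintext = 0xF9BD
s_1 = Round(s_0, k_0) = 0xE7E7
s_2 = Round(s_1, k_1) = 0xFD45
s_3 = Round(s_2, k_2) = 0x33CC
s_4 = Round(s_3, k_3) = 0xD757
s_5 = Round(s_4, k_4) = 0x376B
s_6 = Round(s_5, k_5) = 0x9A75
s_7 = Round(s_6, k_6) = 0x1B8D
s_8 = Round(s_7, k_7) = 0x24F9

0x24F9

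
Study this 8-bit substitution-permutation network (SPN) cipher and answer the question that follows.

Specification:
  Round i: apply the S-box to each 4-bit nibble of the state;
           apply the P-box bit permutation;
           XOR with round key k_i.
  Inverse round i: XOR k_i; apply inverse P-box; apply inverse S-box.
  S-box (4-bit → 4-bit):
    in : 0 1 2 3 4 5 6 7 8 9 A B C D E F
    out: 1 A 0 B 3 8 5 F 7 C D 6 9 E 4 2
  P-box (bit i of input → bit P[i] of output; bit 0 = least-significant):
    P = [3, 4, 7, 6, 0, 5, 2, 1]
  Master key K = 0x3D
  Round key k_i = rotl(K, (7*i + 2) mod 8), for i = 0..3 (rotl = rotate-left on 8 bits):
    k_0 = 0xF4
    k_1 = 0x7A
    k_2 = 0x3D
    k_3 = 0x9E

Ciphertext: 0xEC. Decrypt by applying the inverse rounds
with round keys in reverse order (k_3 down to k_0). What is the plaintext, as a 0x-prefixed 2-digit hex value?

0xD6

s_0 = ciphertext = 0xEC
s_1 = InvRound(s_0, k_3) = 0x11
s_2 = InvRound(s_1, k_2) = 0xB0
s_3 = InvRound(s_2, k_1) = 0x5A
s_4 = InvRound(s_3, k_0) = 0xD6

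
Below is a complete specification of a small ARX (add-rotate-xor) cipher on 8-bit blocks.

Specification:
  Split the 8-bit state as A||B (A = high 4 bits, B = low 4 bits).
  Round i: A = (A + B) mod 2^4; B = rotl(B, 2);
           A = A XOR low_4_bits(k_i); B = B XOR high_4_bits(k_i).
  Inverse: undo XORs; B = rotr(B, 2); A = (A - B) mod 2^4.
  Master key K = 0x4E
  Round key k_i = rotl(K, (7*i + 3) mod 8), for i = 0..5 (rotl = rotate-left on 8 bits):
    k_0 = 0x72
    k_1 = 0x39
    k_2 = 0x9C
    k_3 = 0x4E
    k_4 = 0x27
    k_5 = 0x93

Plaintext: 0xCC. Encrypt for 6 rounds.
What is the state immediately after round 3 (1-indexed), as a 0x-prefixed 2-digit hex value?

s_0 = plaintext = 0xCC
s_1 = Round(s_0, k_0) = 0xA4
s_2 = Round(s_1, k_1) = 0x72
s_3 = Round(s_2, k_2) = 0x51
s_4 = Round(s_3, k_3) = 0x80
s_5 = Round(s_4, k_4) = 0xF2
s_6 = Round(s_5, k_5) = 0x21

0x51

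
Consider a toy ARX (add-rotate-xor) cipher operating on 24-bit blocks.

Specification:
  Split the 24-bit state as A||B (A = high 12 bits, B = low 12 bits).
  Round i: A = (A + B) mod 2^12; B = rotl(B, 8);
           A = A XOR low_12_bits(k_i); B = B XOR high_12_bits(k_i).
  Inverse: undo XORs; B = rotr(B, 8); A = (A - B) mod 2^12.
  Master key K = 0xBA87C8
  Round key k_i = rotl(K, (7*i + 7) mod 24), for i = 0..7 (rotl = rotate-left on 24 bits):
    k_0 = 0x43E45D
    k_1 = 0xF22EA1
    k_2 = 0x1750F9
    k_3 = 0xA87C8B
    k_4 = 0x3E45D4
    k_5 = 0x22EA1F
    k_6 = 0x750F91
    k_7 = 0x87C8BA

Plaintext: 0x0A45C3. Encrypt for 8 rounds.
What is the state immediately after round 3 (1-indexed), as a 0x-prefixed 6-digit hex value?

0x4685A0

s_0 = plaintext = 0x0A45C3
s_1 = Round(s_0, k_0) = 0x23A762
s_2 = Round(s_1, k_1) = 0x73DD54
s_3 = Round(s_2, k_2) = 0x4685A0
s_4 = Round(s_3, k_3) = 0x683ADD
s_5 = Round(s_4, k_4) = 0x4B4E49
s_6 = Round(s_5, k_5) = 0x8E2BCA
s_7 = Round(s_6, k_6) = 0xB3DDEC
s_8 = Round(s_7, k_7) = 0x1934A2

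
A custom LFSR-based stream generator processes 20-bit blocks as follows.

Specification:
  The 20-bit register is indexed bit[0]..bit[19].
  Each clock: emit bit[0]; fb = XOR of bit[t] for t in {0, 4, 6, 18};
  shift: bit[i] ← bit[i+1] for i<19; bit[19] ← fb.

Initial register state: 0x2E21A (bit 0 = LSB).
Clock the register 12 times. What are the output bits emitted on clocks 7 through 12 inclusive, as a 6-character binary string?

reg_0 = 0x2E21A
clock 1: out=0, reg = 0x9710D
clock 2: out=1, reg = 0xCB886
clock 3: out=0, reg = 0xE5C43
clock 4: out=1, reg = 0xF2E21
clock 5: out=1, reg = 0x79710
clock 6: out=0, reg = 0x3CB88
clock 7: out=0, reg = 0x1E5C4
clock 8: out=0, reg = 0x8F2E2
clock 9: out=0, reg = 0xC7971
clock 10: out=1, reg = 0x63CB8
clock 11: out=0, reg = 0x31E5C
clock 12: out=0, reg = 0x18F2E

000100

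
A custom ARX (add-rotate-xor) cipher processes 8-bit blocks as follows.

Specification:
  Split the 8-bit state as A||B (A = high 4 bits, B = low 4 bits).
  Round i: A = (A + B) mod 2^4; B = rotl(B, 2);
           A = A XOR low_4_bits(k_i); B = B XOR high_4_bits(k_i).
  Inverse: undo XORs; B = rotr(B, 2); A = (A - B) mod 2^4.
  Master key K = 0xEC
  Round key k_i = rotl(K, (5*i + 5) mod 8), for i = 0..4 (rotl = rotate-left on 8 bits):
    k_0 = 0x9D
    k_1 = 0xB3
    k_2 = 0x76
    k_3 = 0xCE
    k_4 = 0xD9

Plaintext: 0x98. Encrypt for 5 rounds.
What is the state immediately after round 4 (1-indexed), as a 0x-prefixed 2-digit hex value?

0xF4

s_0 = plaintext = 0x98
s_1 = Round(s_0, k_0) = 0xCB
s_2 = Round(s_1, k_1) = 0x45
s_3 = Round(s_2, k_2) = 0xF2
s_4 = Round(s_3, k_3) = 0xF4
s_5 = Round(s_4, k_4) = 0xAC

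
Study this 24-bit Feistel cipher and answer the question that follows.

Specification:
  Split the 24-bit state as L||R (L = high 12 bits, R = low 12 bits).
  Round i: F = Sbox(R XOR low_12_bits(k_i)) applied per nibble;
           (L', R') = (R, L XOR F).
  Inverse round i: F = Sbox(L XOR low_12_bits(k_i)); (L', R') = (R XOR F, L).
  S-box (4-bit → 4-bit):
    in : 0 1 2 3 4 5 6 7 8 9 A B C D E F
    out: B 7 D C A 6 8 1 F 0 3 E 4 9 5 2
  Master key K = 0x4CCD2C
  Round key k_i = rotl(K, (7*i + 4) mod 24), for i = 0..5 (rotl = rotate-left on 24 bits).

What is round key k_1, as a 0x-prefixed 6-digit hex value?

0x696266

K = 0x4CCD2C
k_0 = rotl(K, (7*0+4) mod 24) = rotl(K, 4) = 0xCCD2C4
k_1 = rotl(K, (7*1+4) mod 24) = rotl(K, 11) = 0x696266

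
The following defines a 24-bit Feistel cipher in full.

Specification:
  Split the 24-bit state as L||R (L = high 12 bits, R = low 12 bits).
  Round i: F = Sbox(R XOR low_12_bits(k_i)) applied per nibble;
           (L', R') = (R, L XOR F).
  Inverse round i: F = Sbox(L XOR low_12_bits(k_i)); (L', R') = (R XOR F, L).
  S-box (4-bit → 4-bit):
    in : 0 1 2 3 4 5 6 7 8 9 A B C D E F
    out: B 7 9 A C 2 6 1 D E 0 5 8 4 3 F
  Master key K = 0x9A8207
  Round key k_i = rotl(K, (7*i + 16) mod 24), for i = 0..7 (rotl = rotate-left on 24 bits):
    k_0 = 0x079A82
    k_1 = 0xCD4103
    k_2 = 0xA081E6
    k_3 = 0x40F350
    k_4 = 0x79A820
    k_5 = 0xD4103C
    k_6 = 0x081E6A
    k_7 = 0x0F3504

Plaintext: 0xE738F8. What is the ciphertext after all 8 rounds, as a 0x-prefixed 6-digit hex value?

s_0 = plaintext = 0xE738F8
s_1 = Round(s_0, k_0) = 0x8F8763
s_2 = Round(s_1, k_1) = 0x763E93
s_3 = Round(s_2, k_2) = 0xE93871
s_4 = Round(s_3, k_3) = 0x871B04
s_5 = Round(s_4, k_4) = 0xB042ED
s_6 = Round(s_5, k_5) = 0x2ED243
s_7 = Round(s_6, k_6) = 0x243A73
s_8 = Round(s_7, k_7) = 0xA73D52

0xA73D52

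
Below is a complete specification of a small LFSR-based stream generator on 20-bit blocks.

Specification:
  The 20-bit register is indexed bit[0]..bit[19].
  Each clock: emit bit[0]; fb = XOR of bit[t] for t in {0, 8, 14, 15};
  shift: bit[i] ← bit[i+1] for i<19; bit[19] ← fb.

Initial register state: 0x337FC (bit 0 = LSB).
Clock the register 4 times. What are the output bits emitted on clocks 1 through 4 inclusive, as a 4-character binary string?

0011

reg_0 = 0x337FC
clock 1: out=0, reg = 0x99BFE
clock 2: out=0, reg = 0x4CDFF
clock 3: out=1, reg = 0x266FF
clock 4: out=1, reg = 0x1337F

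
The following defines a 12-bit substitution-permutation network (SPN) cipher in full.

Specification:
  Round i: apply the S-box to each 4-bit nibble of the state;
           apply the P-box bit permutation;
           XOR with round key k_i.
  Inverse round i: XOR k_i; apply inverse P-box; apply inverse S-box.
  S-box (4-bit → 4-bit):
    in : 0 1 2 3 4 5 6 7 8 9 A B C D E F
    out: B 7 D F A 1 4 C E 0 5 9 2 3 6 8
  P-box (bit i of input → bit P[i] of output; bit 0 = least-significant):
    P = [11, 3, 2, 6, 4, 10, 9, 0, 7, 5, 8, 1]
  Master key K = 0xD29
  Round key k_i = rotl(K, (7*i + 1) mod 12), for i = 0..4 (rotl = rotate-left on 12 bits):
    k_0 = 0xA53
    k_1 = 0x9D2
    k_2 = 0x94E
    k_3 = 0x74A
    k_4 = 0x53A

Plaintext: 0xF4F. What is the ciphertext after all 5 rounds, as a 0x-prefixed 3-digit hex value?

0x002

s_0 = plaintext = 0xF4F
s_1 = Round(s_0, k_0) = 0xE10
s_2 = Round(s_1, k_1) = 0x6AA
s_3 = Round(s_2, k_2) = 0x25A
s_4 = Round(s_3, k_3) = 0xEDC
s_5 = Round(s_4, k_4) = 0x002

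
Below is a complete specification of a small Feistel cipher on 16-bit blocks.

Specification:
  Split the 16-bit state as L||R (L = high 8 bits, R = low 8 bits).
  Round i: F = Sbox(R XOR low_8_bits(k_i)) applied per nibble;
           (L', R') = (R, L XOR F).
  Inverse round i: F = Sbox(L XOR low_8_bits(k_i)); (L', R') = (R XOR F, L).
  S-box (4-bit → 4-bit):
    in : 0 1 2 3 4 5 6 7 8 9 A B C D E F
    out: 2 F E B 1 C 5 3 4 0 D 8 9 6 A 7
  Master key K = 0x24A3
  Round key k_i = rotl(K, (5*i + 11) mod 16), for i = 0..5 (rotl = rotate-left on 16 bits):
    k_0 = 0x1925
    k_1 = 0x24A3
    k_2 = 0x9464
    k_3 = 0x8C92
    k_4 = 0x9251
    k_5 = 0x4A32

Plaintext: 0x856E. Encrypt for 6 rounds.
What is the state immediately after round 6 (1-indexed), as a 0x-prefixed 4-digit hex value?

0x8417

s_0 = plaintext = 0x856E
s_1 = Round(s_0, k_0) = 0x6E9D
s_2 = Round(s_1, k_1) = 0x9DD4
s_3 = Round(s_2, k_2) = 0xD41F
s_4 = Round(s_3, k_3) = 0x1F92
s_5 = Round(s_4, k_4) = 0x9284
s_6 = Round(s_5, k_5) = 0x8417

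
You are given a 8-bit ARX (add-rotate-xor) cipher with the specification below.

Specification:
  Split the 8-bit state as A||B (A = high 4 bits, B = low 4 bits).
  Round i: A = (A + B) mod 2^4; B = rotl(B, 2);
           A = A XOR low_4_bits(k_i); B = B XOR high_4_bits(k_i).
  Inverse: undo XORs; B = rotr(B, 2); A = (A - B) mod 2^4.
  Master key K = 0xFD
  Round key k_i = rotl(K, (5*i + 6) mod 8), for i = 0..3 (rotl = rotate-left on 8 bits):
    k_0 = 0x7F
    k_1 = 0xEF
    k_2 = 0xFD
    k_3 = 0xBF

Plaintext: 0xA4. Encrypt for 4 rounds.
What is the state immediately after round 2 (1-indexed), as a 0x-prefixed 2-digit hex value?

s_0 = plaintext = 0xA4
s_1 = Round(s_0, k_0) = 0x16
s_2 = Round(s_1, k_1) = 0x87
s_3 = Round(s_2, k_2) = 0x22
s_4 = Round(s_3, k_3) = 0xB3

0x87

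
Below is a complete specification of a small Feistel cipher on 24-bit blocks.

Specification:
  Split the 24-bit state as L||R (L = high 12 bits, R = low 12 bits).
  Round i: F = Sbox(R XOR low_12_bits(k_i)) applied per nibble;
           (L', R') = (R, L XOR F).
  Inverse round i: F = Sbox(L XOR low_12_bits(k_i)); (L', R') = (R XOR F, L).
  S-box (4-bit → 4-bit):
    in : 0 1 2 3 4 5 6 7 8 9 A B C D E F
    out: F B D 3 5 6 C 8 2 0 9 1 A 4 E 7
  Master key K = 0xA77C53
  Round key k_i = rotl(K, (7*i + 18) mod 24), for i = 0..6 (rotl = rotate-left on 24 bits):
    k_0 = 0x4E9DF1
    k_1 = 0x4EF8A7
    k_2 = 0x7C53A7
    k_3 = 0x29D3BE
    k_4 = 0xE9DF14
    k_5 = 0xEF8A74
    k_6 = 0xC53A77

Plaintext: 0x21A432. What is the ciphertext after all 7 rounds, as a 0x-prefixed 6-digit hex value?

s_0 = plaintext = 0x21A432
s_1 = Round(s_0, k_0) = 0x4322B9
s_2 = Round(s_1, k_1) = 0x2B9D8C
s_3 = Round(s_2, k_2) = 0xD8CC68
s_4 = Round(s_3, k_3) = 0xC68AC0
s_5 = Round(s_4, k_4) = 0xAC0A2D
s_6 = Round(s_5, k_5) = 0xA2D5A0
s_7 = Round(s_6, k_6) = 0x5A0D65

0x5A0D65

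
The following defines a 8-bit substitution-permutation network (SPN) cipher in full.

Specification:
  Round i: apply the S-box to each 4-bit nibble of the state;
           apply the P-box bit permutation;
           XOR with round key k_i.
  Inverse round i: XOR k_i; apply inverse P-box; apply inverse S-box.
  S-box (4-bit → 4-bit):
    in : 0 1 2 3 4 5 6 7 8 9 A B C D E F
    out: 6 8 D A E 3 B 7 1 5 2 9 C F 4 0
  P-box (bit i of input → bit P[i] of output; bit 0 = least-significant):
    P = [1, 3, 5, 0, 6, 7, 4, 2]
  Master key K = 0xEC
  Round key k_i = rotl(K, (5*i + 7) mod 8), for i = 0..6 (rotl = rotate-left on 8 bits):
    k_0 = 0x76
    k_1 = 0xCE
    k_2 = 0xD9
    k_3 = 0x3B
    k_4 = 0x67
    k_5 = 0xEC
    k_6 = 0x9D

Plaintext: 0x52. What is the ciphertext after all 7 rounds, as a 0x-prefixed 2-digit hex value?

s_0 = plaintext = 0x52
s_1 = Round(s_0, k_0) = 0x95
s_2 = Round(s_1, k_1) = 0x94
s_3 = Round(s_2, k_2) = 0xA0
s_4 = Round(s_3, k_3) = 0x93
s_5 = Round(s_4, k_4) = 0x3E
s_6 = Round(s_5, k_5) = 0x48
s_7 = Round(s_6, k_6) = 0x0B

0x0B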